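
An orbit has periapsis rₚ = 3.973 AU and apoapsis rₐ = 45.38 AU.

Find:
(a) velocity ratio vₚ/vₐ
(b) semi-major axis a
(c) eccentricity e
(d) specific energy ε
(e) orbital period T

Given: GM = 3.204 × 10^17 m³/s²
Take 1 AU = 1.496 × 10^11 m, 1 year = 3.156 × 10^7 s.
rₚ = 3.973 AU = 5.94361 × 10^11 m
rₐ = 45.38 AU = 6.78885 × 10^12 m
GM = 3.204 × 10^17 m³/s²
a = (rₚ + rₐ)/2 = 3.6916 × 10^12 m
e = (rₐ − rₚ)/(rₐ + rₚ) = (6.19449 × 10^12) / (7.38321 × 10^12) = 0.838997
(a) vₚ/vₐ = rₐ/rₚ (angular momentum) = (6.78885 × 10^12) / (5.94361 × 10^11) = 11.4221 ≈ 11.42
(b) a = 3.6916 × 10^12 m ≈ 24.68 AU
(c) e = 0.838997 ≈ 0.839
(d) 2a = 7.38321 × 10^12 m;  ε = −GM/(2a) = -43395.8 J/kg ≈ -43.4 kJ/kg
(e) a³ = 5.0309 × 10^37 m³;  T = 2π √(a³/GM) = 2π × 1.25307 × 10^10 s = 7.87329 × 10^10 s ≈ 2495 years

Final answer:
(a) velocity ratio vₚ/vₐ = 11.42
(b) semi-major axis a = 24.68 AU
(c) eccentricity e = 0.839
(d) specific energy ε = -43.4 kJ/kg
(e) orbital period T = 2495 years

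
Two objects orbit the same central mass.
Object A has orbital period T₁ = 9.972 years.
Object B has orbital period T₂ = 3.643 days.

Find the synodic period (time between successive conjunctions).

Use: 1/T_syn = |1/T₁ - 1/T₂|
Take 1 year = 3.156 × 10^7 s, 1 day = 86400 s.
T₁ = 9.972 years = 3.14716 × 10^8 s
T₂ = 3.643 days = 314755 s
1/T₁ = 3.17746 × 10^-9 s⁻¹
1/T₂ = 3.17707 × 10^-6 s⁻¹
|1/T₁ − 1/T₂| = 3.17389 × 10^-6 s⁻¹
T_syn = 1 / |1/T₁ − 1/T₂| = 315070 s ≈ 3.647 days

Final answer: T_syn = 3.647 days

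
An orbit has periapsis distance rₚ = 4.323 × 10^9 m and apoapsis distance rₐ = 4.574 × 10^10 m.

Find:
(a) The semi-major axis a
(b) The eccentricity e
rₚ = 4.323 × 10^9 m
rₐ = 4.574 × 10^10 m
(a) a = (rₚ + rₐ)/2 = 2.50315 × 10^10 m ≈ 2.503 × 10^10 m
(b) e = (rₐ − rₚ)/(rₐ + rₚ) = (4.1417 × 10^10) / (5.0063 × 10^10) = 0.827298

Final answer:
(a) a = 2.503 × 10^10 m
(b) e = 0.8273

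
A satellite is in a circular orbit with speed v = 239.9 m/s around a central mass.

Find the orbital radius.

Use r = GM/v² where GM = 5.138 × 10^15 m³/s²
v = 239.9 m/s
GM = 5.138 × 10^15 m³/s²
v² = 57552 m²/s²
r = GM/v² = (5.138 × 10^15) / 57552 = 8.92758 × 10^10 m ≈ 89.28 Gm

Final answer: 89.28 Gm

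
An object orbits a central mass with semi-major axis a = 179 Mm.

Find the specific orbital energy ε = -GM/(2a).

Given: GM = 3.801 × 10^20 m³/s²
a = 179 Mm = 1.79 × 10^8 m
GM = 3.801 × 10^20 m³/s²
2a = 3.58 × 10^8 m
ε = −GM/(2a) = -1.06173 × 10^12 J/kg ≈ -1062 GJ/kg

Final answer: -1062 GJ/kg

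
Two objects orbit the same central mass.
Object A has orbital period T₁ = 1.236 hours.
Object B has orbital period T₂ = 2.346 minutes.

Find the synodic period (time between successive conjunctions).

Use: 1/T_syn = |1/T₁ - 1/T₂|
T₁ = 1.236 hours = 4449.6 s
T₂ = 2.346 minutes = 140.76 s
1/T₁ = 0.000224739 s⁻¹
1/T₂ = 0.00710429 s⁻¹
|1/T₁ − 1/T₂| = 0.00687955 s⁻¹
T_syn = 1 / |1/T₁ − 1/T₂| = 145.358 s ≈ 2.423 minutes

Final answer: T_syn = 2.423 minutes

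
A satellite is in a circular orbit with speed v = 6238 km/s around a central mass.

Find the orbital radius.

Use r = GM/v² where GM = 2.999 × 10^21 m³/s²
v = 6238 km/s = 6.238 × 10^6 m/s
GM = 2.999 × 10^21 m³/s²
v² = 3.89126 × 10^13 m²/s²
r = GM/v² = (2.999 × 10^21) / (3.89126 × 10^13) = 7.70701 × 10^7 m ≈ 77.07 Mm

Final answer: 77.07 Mm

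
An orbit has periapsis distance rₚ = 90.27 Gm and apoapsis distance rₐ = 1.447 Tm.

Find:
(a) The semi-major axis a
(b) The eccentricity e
rₚ = 90.27 Gm = 9.027 × 10^10 m
rₐ = 1.447 Tm = 1.447 × 10^12 m
(a) a = (rₚ + rₐ)/2 = 7.68635 × 10^11 m ≈ 768.6 Gm
(b) e = (rₐ − rₚ)/(rₐ + rₚ) = (1.35673 × 10^12) / (1.53727 × 10^12) = 0.882558

Final answer:
(a) a = 768.6 Gm
(b) e = 0.8826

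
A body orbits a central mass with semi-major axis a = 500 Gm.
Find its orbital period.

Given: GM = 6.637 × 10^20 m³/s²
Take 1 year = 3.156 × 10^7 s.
a = 500 Gm = 5 × 10^11 m
GM = 6.637 × 10^20 m³/s²
a³ = 1.25 × 10^35 m³
T = 2π √(a³/GM) = 2π √((1.25 × 10^35) / (6.637 × 10^20)) = 2π × 1.37236 × 10^7 s
T = 8.62281 × 10^7 s ≈ 2.732 years

Final answer: 2.732 years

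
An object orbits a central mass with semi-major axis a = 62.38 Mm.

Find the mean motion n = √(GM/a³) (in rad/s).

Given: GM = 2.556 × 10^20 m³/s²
a = 62.38 Mm = 6.238 × 10^7 m
GM = 2.556 × 10^20 m³/s²
a³ = 2.42737 × 10^23 m³
GM/a³ = (2.556 × 10^20) / (2.42737 × 10^23) = 0.00105299 s⁻²
n = √(GM/a³) = 0.0324498 rad/s ≈ 0.03245 rad/s

Final answer: n = 0.03245 rad/s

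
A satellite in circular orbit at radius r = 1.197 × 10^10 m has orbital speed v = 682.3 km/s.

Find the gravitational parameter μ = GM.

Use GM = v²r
r = 1.197 × 10^10 m
v = 682.3 km/s = 682300 m/s
v² = 4.65533 × 10^11 m²/s²
GM = v²r = 4.65533 × 10^11 × 1.197 × 10^10 = 5.57243 × 10^21 m³/s²
GM ≈ 5.572 × 10^21 m³/s²

Final answer: GM = 5.572 × 10^21 m³/s²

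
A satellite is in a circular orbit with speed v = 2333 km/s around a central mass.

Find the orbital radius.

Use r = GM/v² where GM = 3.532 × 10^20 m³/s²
v = 2333 km/s = 2.333 × 10^6 m/s
GM = 3.532 × 10^20 m³/s²
v² = 5.44289 × 10^12 m²/s²
r = GM/v² = (3.532 × 10^20) / (5.44289 × 10^12) = 6.4892 × 10^7 m ≈ 64.89 Mm

Final answer: 64.89 Mm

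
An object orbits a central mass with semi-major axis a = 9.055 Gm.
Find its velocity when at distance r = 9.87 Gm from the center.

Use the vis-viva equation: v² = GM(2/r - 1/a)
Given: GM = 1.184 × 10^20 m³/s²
a = 9.055 Gm = 9.055 × 10^9 m
r = 9.87 Gm = 9.87 × 10^9 m
GM = 1.184 × 10^20 m³/s²
2/r − 1/a = 2.02634 × 10^-10 − 1.10436 × 10^-10 = 9.2198 × 10^-11 m⁻¹
v² = GM (2/r − 1/a) = 1.09162 × 10^10 m²/s²
v = 104481 m/s ≈ 104.5 km/s

Final answer: 104.5 km/s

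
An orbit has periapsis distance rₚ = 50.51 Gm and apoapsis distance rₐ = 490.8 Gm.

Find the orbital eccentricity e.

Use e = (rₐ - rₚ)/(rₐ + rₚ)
rₚ = 50.51 Gm = 5.051 × 10^10 m
rₐ = 490.8 Gm = 4.908 × 10^11 m
rₐ − rₚ = 4.4029 × 10^11 m
rₐ + rₚ = 5.4131 × 10^11 m
e = (rₐ − rₚ)/(rₐ + rₚ) = 0.813379

Final answer: e = 0.8134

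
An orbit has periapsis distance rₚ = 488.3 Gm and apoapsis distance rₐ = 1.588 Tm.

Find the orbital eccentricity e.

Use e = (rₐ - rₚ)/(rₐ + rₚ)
rₚ = 488.3 Gm = 4.883 × 10^11 m
rₐ = 1.588 Tm = 1.588 × 10^12 m
rₐ − rₚ = 1.0997 × 10^12 m
rₐ + rₚ = 2.0763 × 10^12 m
e = (rₐ − rₚ)/(rₐ + rₚ) = 0.529644

Final answer: e = 0.5296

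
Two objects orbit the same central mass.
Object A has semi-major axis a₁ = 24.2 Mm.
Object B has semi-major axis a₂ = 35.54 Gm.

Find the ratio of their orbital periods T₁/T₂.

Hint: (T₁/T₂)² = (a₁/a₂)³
a₁ = 24.2 Mm = 2.42 × 10^7 m
a₂ = 35.54 Gm = 3.554 × 10^10 m
a₁/a₂ = 0.000680923
T₁/T₂ = (a₁/a₂)^(3/2) = (0.000680923)^1.5 = 1.77683 × 10^-5

Final answer: T₁/T₂ = 1.777 × 10^-5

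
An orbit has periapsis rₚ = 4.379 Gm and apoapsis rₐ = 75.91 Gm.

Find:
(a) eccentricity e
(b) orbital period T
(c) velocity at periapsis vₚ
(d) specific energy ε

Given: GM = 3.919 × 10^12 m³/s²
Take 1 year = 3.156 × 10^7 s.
rₚ = 4.379 Gm = 4.379 × 10^9 m
rₐ = 75.91 Gm = 7.591 × 10^10 m
GM = 3.919 × 10^12 m³/s²
a = (rₚ + rₐ)/2 = 4.01445 × 10^10 m
e = (rₐ − rₚ)/(rₐ + rₚ) = (7.1531 × 10^10) / (8.0289 × 10^10) = 0.890919
(a) e = 0.890919 ≈ 0.8909
(b) a³ = 6.46961 × 10^31 m³;  T = 2π √(a³/GM) = 2π × 4.06304 × 10^9 s = 2.55289 × 10^10 s ≈ 808.9 years
(c) vₚ² = GM (2/rₚ − 1/a) = 3.919 × 10^12 × (4.56725 × 10^-10 − 2.491 × 10^-11) = 1692.28 m²/s²;  vₚ = 41.1374 m/s ≈ 41.14 m/s
(d) 2a = 8.0289 × 10^10 m;  ε = −GM/(2a) = -48.8112 J/kg ≈ -48.81 J/kg

Final answer:
(a) eccentricity e = 0.8909
(b) orbital period T = 808.9 years
(c) velocity at periapsis vₚ = 41.14 m/s
(d) specific energy ε = -48.81 J/kg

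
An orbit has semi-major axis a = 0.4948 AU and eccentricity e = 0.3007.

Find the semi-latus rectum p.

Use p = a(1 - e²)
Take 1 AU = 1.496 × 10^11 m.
a = 0.4948 AU = 7.40221 × 10^10 m
e = 0.3007,  e² = 0.0904205,  1 − e² = 0.90958
p = a(1 − e²) = 7.40221 × 10^10 m × 0.90958 = 6.7329 × 10^10 m ≈ 0.4501 AU

Final answer: p = 0.4501 AU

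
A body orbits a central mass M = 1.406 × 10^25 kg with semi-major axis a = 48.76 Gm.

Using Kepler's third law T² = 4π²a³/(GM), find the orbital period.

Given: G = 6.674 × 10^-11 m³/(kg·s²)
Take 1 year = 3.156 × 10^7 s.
M = 1.406 × 10^25 kg
GM = G × M = 6.674 × 10^-11 × 1.406 × 10^25 = 9.38364 × 10^14 m³/s²
a = 48.76 Gm = 4.876 × 10^10 m
a³ = 1.15929 × 10^32 m³
T = 2π √(a³/GM) = 2π √((1.15929 × 10^32) / (9.38364 × 10^14)) = 2π × 3.51487 × 10^8 s
T = 2.20846 × 10^9 s ≈ 69.98 years

Final answer: 69.98 years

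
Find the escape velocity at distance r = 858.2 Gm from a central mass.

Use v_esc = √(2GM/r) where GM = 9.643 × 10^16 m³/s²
r = 858.2 Gm = 8.582 × 10^11 m
GM = 9.643 × 10^16 m³/s²
2GM/r = 2 × (9.643 × 10^16) / (8.582 × 10^11) = 224726 m²/s²
v_esc = √(2GM/r) = 474.053 m/s ≈ 474.1 m/s

Final answer: 474.1 m/s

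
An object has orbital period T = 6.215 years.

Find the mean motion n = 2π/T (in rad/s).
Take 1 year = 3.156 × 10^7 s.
T = 6.215 years = 1.96145 × 10^8 s
n = 2π / (1.96145 × 10^8 s) = 3.20333 × 10^-8 rad/s ≈ 3.203 × 10^-8 rad/s

Final answer: n = 3.203 × 10^-8 rad/s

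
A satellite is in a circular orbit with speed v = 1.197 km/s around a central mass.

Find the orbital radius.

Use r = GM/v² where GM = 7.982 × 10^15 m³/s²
v = 1.197 km/s = 1197 m/s
GM = 7.982 × 10^15 m³/s²
v² = 1.43281 × 10^6 m²/s²
r = GM/v² = (7.982 × 10^15) / (1.43281 × 10^6) = 5.57088 × 10^9 m ≈ 5.571 Gm

Final answer: 5.571 Gm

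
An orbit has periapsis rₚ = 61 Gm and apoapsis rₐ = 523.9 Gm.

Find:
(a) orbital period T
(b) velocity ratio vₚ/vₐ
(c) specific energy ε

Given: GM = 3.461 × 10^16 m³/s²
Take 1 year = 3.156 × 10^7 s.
rₚ = 61 Gm = 6.1 × 10^10 m
rₐ = 523.9 Gm = 5.239 × 10^11 m
GM = 3.461 × 10^16 m³/s²
a = (rₚ + rₐ)/2 = 2.9245 × 10^11 m
e = (rₐ − rₚ)/(rₐ + rₚ) = (4.629 × 10^11) / (5.849 × 10^11) = 0.791417
(a) a³ = 2.50124 × 10^34 m³;  T = 2π √(a³/GM) = 2π × 8.50113 × 10^8 s = 5.34142 × 10^9 s ≈ 169.2 years
(b) vₚ/vₐ = rₐ/rₚ (angular momentum) = (5.239 × 10^11) / (6.1 × 10^10) = 8.58852 ≈ 8.589
(c) 2a = 5.849 × 10^11 m;  ε = −GM/(2a) = -59172.5 J/kg ≈ -59.17 kJ/kg

Final answer:
(a) orbital period T = 169.2 years
(b) velocity ratio vₚ/vₐ = 8.589
(c) specific energy ε = -59.17 kJ/kg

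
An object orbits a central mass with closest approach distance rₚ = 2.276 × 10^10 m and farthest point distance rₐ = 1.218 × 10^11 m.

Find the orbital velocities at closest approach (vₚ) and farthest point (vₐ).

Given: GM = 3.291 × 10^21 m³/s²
rₚ = 2.276 × 10^10 m
rₐ = 1.218 × 10^11 m
GM = 3.291 × 10^21 m³/s²
a = (rₚ + rₐ)/2 = 7.228 × 10^10 m
Vis-viva: v² = GM (2/r − 1/a)
vₚ² = 3.291 × 10^21 × (8.78735 × 10^-11 − 1.38351 × 10^-11) = 2.4366 × 10^11 m²/s²
vₚ = 493620 m/s ≈ 493.6 km/s
vₐ² = 3.291 × 10^21 × (1.64204 × 10^-11 − 1.38351 × 10^-11) = 8.50814 × 10^9 m²/s²
vₐ = 92239.6 m/s ≈ 92.24 km/s

Final answer: vₚ = 493.6 km/s, vₐ = 92.24 km/s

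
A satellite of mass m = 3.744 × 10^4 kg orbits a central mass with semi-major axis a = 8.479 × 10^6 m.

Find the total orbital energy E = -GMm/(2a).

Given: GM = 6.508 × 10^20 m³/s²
a = 8.479 × 10^6 m
GM = 6.508 × 10^20 m³/s²
2a = 1.6958 × 10^7 m
GMm = 6.508 × 10^20 × 37440 = 2.4366 × 10^25 m³·kg/s²
E = −GMm/(2a) = -1.43684 × 10^18 J ≈ -1.437 EJ

Final answer: -1.437 EJ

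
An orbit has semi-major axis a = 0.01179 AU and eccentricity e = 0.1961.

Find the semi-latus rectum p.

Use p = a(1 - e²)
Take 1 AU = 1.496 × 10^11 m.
a = 0.01179 AU = 1.76378 × 10^9 m
e = 0.1961,  e² = 0.0384552,  1 − e² = 0.961545
p = a(1 − e²) = 1.76378 × 10^9 m × 0.961545 = 1.69596 × 10^9 m ≈ 0.01134 AU

Final answer: p = 0.01134 AU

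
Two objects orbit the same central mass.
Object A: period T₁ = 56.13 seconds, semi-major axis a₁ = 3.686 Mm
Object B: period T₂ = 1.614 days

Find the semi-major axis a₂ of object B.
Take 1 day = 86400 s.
T₁ = 56.13 seconds
T₂ = 1.614 days = 139450 s
a₁ = 3.686 Mm = 3.686 × 10^6 m
Kepler's third law: (T₂/T₁)² = (a₂/a₁)³  ⇒  a₂ = a₁ (T₂/T₁)^(2/3)
T₂/T₁ = 2484.4
(T₂/T₁)^(2/3) = 183.435
a₂ = 3.686 × 10^6 m × 183.435 = 6.7614 × 10^8 m ≈ 676.1 Mm

Final answer: a₂ = 676.1 Mm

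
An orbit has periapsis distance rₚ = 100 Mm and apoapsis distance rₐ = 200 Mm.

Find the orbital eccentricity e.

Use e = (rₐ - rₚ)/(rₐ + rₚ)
rₚ = 100 Mm = 1 × 10^8 m
rₐ = 200 Mm = 2 × 10^8 m
rₐ − rₚ = 1 × 10^8 m
rₐ + rₚ = 3 × 10^8 m
e = (rₐ − rₚ)/(rₐ + rₚ) = 0.333333

Final answer: e = 0.3333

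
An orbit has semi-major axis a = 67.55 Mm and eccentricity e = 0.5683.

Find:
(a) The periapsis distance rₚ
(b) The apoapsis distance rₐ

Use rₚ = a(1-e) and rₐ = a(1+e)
a = 67.55 Mm = 6.755 × 10^7 m
e = 0.5683:  1 − e = 0.4317,  1 + e = 1.5683
(a) rₚ = a(1 − e) = 6.755 × 10^7 m × 0.4317 = 2.91613 × 10^7 m ≈ 29.16 Mm
(b) rₐ = a(1 + e) = 6.755 × 10^7 m × 1.5683 = 1.05939 × 10^8 m ≈ 105.9 Mm

Final answer:
(a) rₚ = 29.16 Mm
(b) rₐ = 105.9 Mm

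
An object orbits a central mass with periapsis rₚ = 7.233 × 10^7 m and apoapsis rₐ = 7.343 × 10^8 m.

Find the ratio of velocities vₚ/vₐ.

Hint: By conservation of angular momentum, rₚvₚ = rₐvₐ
rₚ = 7.233 × 10^7 m
rₐ = 7.343 × 10^8 m
rₚvₚ = rₐvₐ  ⇒  vₚ/vₐ = rₐ/rₚ
vₚ/vₐ = (7.343 × 10^8) / (7.233 × 10^7) = 10.1521

Final answer: vₚ/vₐ = 10.15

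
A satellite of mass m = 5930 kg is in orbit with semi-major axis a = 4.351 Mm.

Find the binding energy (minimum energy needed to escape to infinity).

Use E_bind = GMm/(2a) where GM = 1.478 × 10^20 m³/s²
a = 4.351 Mm = 4.351 × 10^6 m
GM = 1.478 × 10^20 m³/s²
m = 5930 kg
GMm = 1.478 × 10^20 × 5930 = 8.76454 × 10^23 m³·kg/s²
2a = 8.702 × 10^6 m
E_bind = GMm/(2a) = 1.00719 × 10^17 J ≈ 100.7 PJ

Final answer: 100.7 PJ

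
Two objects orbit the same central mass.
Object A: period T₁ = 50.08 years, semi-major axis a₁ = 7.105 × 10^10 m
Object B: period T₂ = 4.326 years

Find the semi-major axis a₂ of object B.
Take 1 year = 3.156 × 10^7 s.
T₁ = 50.08 years = 1.58052 × 10^9 s
T₂ = 4.326 years = 1.36529 × 10^8 s
a₁ = 7.105 × 10^10 m
Kepler's third law: (T₂/T₁)² = (a₂/a₁)³  ⇒  a₂ = a₁ (T₂/T₁)^(2/3)
T₂/T₁ = 0.0863818
(T₂/T₁)^(2/3) = 0.195411
a₂ = 7.105 × 10^10 m × 0.195411 = 1.38839 × 10^10 m ≈ 1.388 × 10^10 m

Final answer: a₂ = 1.388 × 10^10 m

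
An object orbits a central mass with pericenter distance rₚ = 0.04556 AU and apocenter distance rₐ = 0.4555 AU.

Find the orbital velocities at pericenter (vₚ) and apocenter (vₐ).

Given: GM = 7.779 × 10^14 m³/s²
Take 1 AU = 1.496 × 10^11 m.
rₚ = 0.04556 AU = 6.81578 × 10^9 m
rₐ = 0.4555 AU = 6.81428 × 10^10 m
GM = 7.779 × 10^14 m³/s²
a = (rₚ + rₐ)/2 = 3.74793 × 10^10 m
Vis-viva: v² = GM (2/r − 1/a)
vₚ² = 7.779 × 10^14 × (2.93437 × 10^-10 − 2.66814 × 10^-11) = 207509 m²/s²
vₚ = 455.532 m/s ≈ 455.5 m/s
vₐ² = 7.779 × 10^14 × (2.93501 × 10^-11 − 2.66814 × 10^-11) = 2076 m²/s²
vₐ = 45.5632 m/s ≈ 45.56 m/s

Final answer: vₚ = 455.5 m/s, vₐ = 45.56 m/s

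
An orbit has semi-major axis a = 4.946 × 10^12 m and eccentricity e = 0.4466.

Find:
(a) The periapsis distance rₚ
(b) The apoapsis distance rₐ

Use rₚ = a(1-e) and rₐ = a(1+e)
a = 4.946 × 10^12 m
e = 0.4466:  1 − e = 0.5534,  1 + e = 1.4466
(a) rₚ = a(1 − e) = 4.946 × 10^12 m × 0.5534 = 2.73712 × 10^12 m ≈ 2.737 × 10^12 m
(b) rₐ = a(1 + e) = 4.946 × 10^12 m × 1.4466 = 7.15488 × 10^12 m ≈ 7.155 × 10^12 m

Final answer:
(a) rₚ = 2.737 × 10^12 m
(b) rₐ = 7.155 × 10^12 m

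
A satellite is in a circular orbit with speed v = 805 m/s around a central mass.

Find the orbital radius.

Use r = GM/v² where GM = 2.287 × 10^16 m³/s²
v = 805 m/s
GM = 2.287 × 10^16 m³/s²
v² = 648025 m²/s²
r = GM/v² = (2.287 × 10^16) / 648025 = 3.52918 × 10^10 m ≈ 3.529 × 10^10 m

Final answer: 3.529 × 10^10 m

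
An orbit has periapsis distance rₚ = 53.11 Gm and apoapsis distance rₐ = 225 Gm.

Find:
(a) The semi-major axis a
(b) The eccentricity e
rₚ = 53.11 Gm = 5.311 × 10^10 m
rₐ = 225 Gm = 2.25 × 10^11 m
(a) a = (rₚ + rₐ)/2 = 1.39055 × 10^11 m ≈ 139.1 Gm
(b) e = (rₐ − rₚ)/(rₐ + rₚ) = (1.7189 × 10^11) / (2.7811 × 10^11) = 0.618065

Final answer:
(a) a = 139.1 Gm
(b) e = 0.6181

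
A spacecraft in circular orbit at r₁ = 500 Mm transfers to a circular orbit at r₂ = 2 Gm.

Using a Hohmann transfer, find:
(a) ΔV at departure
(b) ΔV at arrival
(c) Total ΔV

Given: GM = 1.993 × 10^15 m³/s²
r₁ = 500 Mm = 5 × 10^8 m
r₂ = 2 Gm = 2 × 10^9 m
GM = 1.993 × 10^15 m³/s²
Transfer ellipse: a_t = (r₁ + r₂)/2 = 1.25 × 10^9 m
Circular speed at r₁: v₁ = √(GM/r₁) = 1996.5 m/s
Transfer speed at r₁ (periapsis): v₁ₜ = √(GM(2/r₁ − 1/a_t)) = 2525.39 m/s
(a) ΔV₁ = v₁ₜ − v₁ = 528.894 m/s ≈ 528.9 m/s
Circular speed at r₂: v₂ = √(GM/r₂) = 998.248 m/s
Transfer speed at r₂ (apoapsis): v₂ₜ = √(GM(2/r₂ − 1/a_t)) = 631.348 m/s
(b) ΔV₂ = v₂ − v₂ₜ = 366.901 m/s ≈ 366.9 m/s
(c) ΔV_total = ΔV₁ + ΔV₂ = 895.795 m/s ≈ 895.8 m/s

Final answer:
(a) ΔV₁ = 528.9 m/s
(b) ΔV₂ = 366.9 m/s
(c) ΔV_total = 895.8 m/s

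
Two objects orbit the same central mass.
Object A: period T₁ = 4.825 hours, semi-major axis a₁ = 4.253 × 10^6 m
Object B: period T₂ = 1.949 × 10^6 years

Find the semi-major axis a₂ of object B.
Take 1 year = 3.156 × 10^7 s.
T₁ = 4.825 hours = 17370 s
T₂ = 1.949 × 10^6 years = 6.15104 × 10^13 s
a₁ = 4.253 × 10^6 m
Kepler's third law: (T₂/T₁)² = (a₂/a₁)³  ⇒  a₂ = a₁ (T₂/T₁)^(2/3)
T₂/T₁ = 3.54119 × 10^9
(T₂/T₁)^(2/3) = 2.32327 × 10^6
a₂ = 4.253 × 10^6 m × 2.32327 × 10^6 = 9.88086 × 10^12 m ≈ 9.881 × 10^12 m

Final answer: a₂ = 9.881 × 10^12 m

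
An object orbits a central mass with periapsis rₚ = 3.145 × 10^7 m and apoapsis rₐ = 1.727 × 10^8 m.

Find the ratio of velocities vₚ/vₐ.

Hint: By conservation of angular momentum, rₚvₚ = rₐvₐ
rₚ = 3.145 × 10^7 m
rₐ = 1.727 × 10^8 m
rₚvₚ = rₐvₐ  ⇒  vₚ/vₐ = rₐ/rₚ
vₚ/vₐ = (1.727 × 10^8) / (3.145 × 10^7) = 5.49126

Final answer: vₚ/vₐ = 5.491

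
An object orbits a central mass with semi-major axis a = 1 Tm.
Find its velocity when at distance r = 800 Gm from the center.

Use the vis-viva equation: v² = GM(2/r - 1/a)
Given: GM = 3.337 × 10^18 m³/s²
a = 1 Tm = 1 × 10^12 m
r = 800 Gm = 8 × 10^11 m
GM = 3.337 × 10^18 m³/s²
2/r − 1/a = 2.5 × 10^-12 − 1 × 10^-12 = 1.5 × 10^-12 m⁻¹
v² = GM (2/r − 1/a) = 5.0055 × 10^6 m²/s²
v = 2237.3 m/s ≈ 2.237 km/s

Final answer: 2.237 km/s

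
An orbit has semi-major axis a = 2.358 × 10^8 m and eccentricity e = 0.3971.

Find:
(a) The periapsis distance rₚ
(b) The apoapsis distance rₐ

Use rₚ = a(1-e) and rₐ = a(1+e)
a = 2.358 × 10^8 m
e = 0.3971:  1 − e = 0.6029,  1 + e = 1.3971
(a) rₚ = a(1 − e) = 2.358 × 10^8 m × 0.6029 = 1.42164 × 10^8 m ≈ 1.422 × 10^8 m
(b) rₐ = a(1 + e) = 2.358 × 10^8 m × 1.3971 = 3.29436 × 10^8 m ≈ 3.294 × 10^8 m

Final answer:
(a) rₚ = 1.422 × 10^8 m
(b) rₐ = 3.294 × 10^8 m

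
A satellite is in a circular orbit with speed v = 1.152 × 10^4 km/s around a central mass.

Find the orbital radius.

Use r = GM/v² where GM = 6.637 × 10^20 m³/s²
v = 1.152 × 10^4 km/s = 1.152 × 10^7 m/s
GM = 6.637 × 10^20 m³/s²
v² = 1.3271 × 10^14 m²/s²
r = GM/v² = (6.637 × 10^20) / (1.3271 × 10^14) = 5.00112 × 10^6 m ≈ 5.001 Mm

Final answer: 5.001 Mm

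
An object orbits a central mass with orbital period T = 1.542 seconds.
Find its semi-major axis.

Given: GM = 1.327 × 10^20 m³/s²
T = 1.542 seconds
GM = 1.327 × 10^20 m³/s²
Kepler's third law: a³ = GM T² / (4π²)
T² = 2.37776 s²
a³ = (1.327 × 10^20) × 2.37776 / (4π²) = 7.99245 × 10^18 m³
a = (a³)^(1/3) = 1.99937 × 10^6 m ≈ 1.999 Mm

Final answer: 1.999 Mm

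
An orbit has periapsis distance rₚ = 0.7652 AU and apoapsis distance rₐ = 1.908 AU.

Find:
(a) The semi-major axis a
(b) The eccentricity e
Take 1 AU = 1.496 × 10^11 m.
rₚ = 0.7652 AU = 1.14474 × 10^11 m
rₐ = 1.908 AU = 2.85437 × 10^11 m
(a) a = (rₚ + rₐ)/2 = 1.99955 × 10^11 m ≈ 1.337 AU
(b) e = (rₐ − rₚ)/(rₐ + rₚ) = (1.70963 × 10^11) / (3.99911 × 10^11) = 0.427503

Final answer:
(a) a = 1.337 AU
(b) e = 0.4275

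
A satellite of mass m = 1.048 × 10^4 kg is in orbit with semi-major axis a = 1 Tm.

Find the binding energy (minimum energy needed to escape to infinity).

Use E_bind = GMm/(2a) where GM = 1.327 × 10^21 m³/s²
a = 1 Tm = 1 × 10^12 m
GM = 1.327 × 10^21 m³/s²
m = 1.048 × 10^4 kg
GMm = 1.327 × 10^21 × 10480 = 1.3907 × 10^25 m³·kg/s²
2a = 2 × 10^12 m
E_bind = GMm/(2a) = 6.95348 × 10^12 J ≈ 6.953 TJ

Final answer: 6.953 TJ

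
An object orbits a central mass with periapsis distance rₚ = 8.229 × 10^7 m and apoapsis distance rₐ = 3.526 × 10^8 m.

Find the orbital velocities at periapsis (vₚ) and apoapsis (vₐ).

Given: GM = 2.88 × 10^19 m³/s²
rₚ = 8.229 × 10^7 m
rₐ = 3.526 × 10^8 m
GM = 2.88 × 10^19 m³/s²
a = (rₚ + rₐ)/2 = 2.17445 × 10^8 m
Vis-viva: v² = GM (2/r − 1/a)
vₚ² = 2.88 × 10^19 × (2.43043 × 10^-8 − 4.59886 × 10^-9) = 5.67516 × 10^11 m²/s²
vₚ = 753337 m/s ≈ 753.3 km/s
vₐ² = 2.88 × 10^19 × (5.67215 × 10^-9 − 4.59886 × 10^-9) = 3.09106 × 10^10 m²/s²
vₐ = 175814 m/s ≈ 175.8 km/s

Final answer: vₚ = 753.3 km/s, vₐ = 175.8 km/s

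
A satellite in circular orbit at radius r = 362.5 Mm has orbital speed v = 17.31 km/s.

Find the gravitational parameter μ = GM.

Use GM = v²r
r = 362.5 Mm = 3.625 × 10^8 m
v = 17.31 km/s = 17310 m/s
v² = 2.99636 × 10^8 m²/s²
GM = v²r = 2.99636 × 10^8 × 3.625 × 10^8 = 1.08618 × 10^17 m³/s²
GM ≈ 1.086 × 10^17 m³/s²

Final answer: GM = 1.086 × 10^17 m³/s²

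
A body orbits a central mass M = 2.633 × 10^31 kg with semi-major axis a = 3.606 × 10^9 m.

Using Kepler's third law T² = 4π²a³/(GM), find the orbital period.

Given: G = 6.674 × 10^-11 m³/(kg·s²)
M = 2.633 × 10^31 kg
GM = G × M = 6.674 × 10^-11 × 2.633 × 10^31 = 1.75726 × 10^21 m³/s²
a = 3.606 × 10^9 m
a³ = 4.68897 × 10^28 m³
T = 2π √(a³/GM) = 2π √((4.68897 × 10^28) / (1.75726 × 10^21)) = 2π × 5165.59 s
T = 32456.4 s ≈ 9.016 hours

Final answer: 9.016 hours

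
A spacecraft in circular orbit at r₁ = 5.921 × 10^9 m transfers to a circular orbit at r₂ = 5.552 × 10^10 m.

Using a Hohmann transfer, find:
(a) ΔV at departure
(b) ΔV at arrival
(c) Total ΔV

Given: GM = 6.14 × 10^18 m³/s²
r₁ = 5.921 × 10^9 m
r₂ = 5.552 × 10^10 m
GM = 6.14 × 10^18 m³/s²
Transfer ellipse: a_t = (r₁ + r₂)/2 = 3.07205 × 10^10 m
Circular speed at r₁: v₁ = √(GM/r₁) = 32202.3 m/s
Transfer speed at r₁ (periapsis): v₁ₜ = √(GM(2/r₁ − 1/a_t)) = 43291 m/s
(a) ΔV₁ = v₁ₜ − v₁ = 11088.7 m/s ≈ 11.09 km/s
Circular speed at r₂: v₂ = √(GM/r₂) = 10516.2 m/s
Transfer speed at r₂ (apoapsis): v₂ₜ = √(GM(2/r₂ − 1/a_t)) = 4616.82 m/s
(b) ΔV₂ = v₂ − v₂ₜ = 5899.4 m/s ≈ 5.899 km/s
(c) ΔV_total = ΔV₁ + ΔV₂ = 16988.1 m/s ≈ 16.99 km/s

Final answer:
(a) ΔV₁ = 11.09 km/s
(b) ΔV₂ = 5.899 km/s
(c) ΔV_total = 16.99 km/s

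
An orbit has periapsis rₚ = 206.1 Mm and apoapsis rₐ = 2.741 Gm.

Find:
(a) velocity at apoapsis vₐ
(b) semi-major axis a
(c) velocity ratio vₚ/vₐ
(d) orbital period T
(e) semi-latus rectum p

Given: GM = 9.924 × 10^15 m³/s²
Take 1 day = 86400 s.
rₚ = 206.1 Mm = 2.061 × 10^8 m
rₐ = 2.741 Gm = 2.741 × 10^9 m
GM = 9.924 × 10^15 m³/s²
a = (rₚ + rₐ)/2 = 1.47355 × 10^9 m
e = (rₐ − rₚ)/(rₐ + rₚ) = (2.5349 × 10^9) / (2.9471 × 10^9) = 0.860134
(a) vₐ² = GM (2/rₐ − 1/a) = 9.924 × 10^15 × (7.29661 × 10^-10 − 6.78633 × 10^-10) = 506397 m²/s²;  vₐ = 711.616 m/s ≈ 711.6 m/s
(b) a = 1.47355 × 10^9 m ≈ 1.474 Gm
(c) vₚ/vₐ = rₐ/rₚ (angular momentum) = (2.741 × 10^9) / (2.061 × 10^8) = 13.2994 ≈ 13.3
(d) a³ = 3.19959 × 10^27 m³;  T = 2π √(a³/GM) = 2π × 567811 s = 3.56766 × 10^6 s ≈ 41.29 days
(e) 1 − e² = 0.26017;  p = a(1 − e²) = 1.47355 × 10^9 × 0.26017 = 3.83374 × 10^8 m ≈ 383.4 Mm

Final answer:
(a) velocity at apoapsis vₐ = 711.6 m/s
(b) semi-major axis a = 1.474 Gm
(c) velocity ratio vₚ/vₐ = 13.3
(d) orbital period T = 41.29 days
(e) semi-latus rectum p = 383.4 Mm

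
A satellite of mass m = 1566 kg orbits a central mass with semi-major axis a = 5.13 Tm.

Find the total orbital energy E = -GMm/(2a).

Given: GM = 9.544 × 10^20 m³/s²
a = 5.13 Tm = 5.13 × 10^12 m
GM = 9.544 × 10^20 m³/s²
2a = 1.026 × 10^13 m
GMm = 9.544 × 10^20 × 1566 = 1.49459 × 10^24 m³·kg/s²
E = −GMm/(2a) = -1.45672 × 10^11 J ≈ -145.7 GJ

Final answer: -145.7 GJ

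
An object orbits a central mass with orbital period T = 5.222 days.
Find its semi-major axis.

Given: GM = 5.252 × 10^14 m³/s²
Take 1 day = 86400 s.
T = 5.222 days = 451181 s
GM = 5.252 × 10^14 m³/s²
Kepler's third law: a³ = GM T² / (4π²)
T² = 2.03564 × 10^11 s²
a³ = (5.252 × 10^14) × (2.03564 × 10^11) / (4π²) = 2.70811 × 10^24 m³
a = (a³)^(1/3) = 1.39387 × 10^8 m ≈ 139.4 Mm

Final answer: 139.4 Mm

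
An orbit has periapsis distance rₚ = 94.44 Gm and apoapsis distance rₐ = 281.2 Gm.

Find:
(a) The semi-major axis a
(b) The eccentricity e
rₚ = 94.44 Gm = 9.444 × 10^10 m
rₐ = 281.2 Gm = 2.812 × 10^11 m
(a) a = (rₚ + rₐ)/2 = 1.8782 × 10^11 m ≈ 187.8 Gm
(b) e = (rₐ − rₚ)/(rₐ + rₚ) = (1.8676 × 10^11) / (3.7564 × 10^11) = 0.497178

Final answer:
(a) a = 187.8 Gm
(b) e = 0.4972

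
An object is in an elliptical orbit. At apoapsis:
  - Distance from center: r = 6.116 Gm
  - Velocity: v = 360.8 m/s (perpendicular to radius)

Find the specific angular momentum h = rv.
r = 6.116 Gm = 6.116 × 10^9 m
v = 360.8 m/s
h = rv = 6.116 × 10^9 × 360.8 = 2.20665 × 10^12 m²/s ≈ 2.207 × 10^12 m²/s

Final answer: h = 2.207 × 10^12 m²/s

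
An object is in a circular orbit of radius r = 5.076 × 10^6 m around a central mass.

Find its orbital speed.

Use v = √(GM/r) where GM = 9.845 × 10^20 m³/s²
r = 5.076 × 10^6 m
GM = 9.845 × 10^20 m³/s²
GM/r = (9.845 × 10^20) / (5.076 × 10^6) = 1.93952 × 10^14 m²/s²
v = √(GM/r) = 1.39267 × 10^7 m/s ≈ 1.393 × 10^4 km/s

Final answer: 1.393 × 10^4 km/s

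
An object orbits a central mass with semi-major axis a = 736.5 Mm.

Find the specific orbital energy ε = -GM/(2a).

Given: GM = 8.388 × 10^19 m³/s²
a = 736.5 Mm = 7.365 × 10^8 m
GM = 8.388 × 10^19 m³/s²
2a = 1.473 × 10^9 m
ε = −GM/(2a) = -5.6945 × 10^10 J/kg ≈ -56.95 GJ/kg

Final answer: -56.95 GJ/kg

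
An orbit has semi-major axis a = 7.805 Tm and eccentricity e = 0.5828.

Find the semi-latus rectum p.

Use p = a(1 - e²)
a = 7.805 Tm = 7.805 × 10^12 m
e = 0.5828,  e² = 0.339656,  1 − e² = 0.660344
p = a(1 − e²) = 7.805 × 10^12 m × 0.660344 = 5.15399 × 10^12 m ≈ 5.154 Tm

Final answer: p = 5.154 Tm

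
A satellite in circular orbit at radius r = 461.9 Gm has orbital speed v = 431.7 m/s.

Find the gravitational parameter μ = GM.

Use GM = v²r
r = 461.9 Gm = 4.619 × 10^11 m
v = 431.7 m/s
v² = 186365 m²/s²
GM = v²r = 186365 × 4.619 × 10^11 = 8.60819 × 10^16 m³/s²
GM ≈ 8.608 × 10^16 m³/s²

Final answer: GM = 8.608 × 10^16 m³/s²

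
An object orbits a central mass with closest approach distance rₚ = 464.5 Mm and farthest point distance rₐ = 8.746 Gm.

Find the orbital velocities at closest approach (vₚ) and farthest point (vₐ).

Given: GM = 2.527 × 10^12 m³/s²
rₚ = 464.5 Mm = 4.645 × 10^8 m
rₐ = 8.746 Gm = 8.746 × 10^9 m
GM = 2.527 × 10^12 m³/s²
a = (rₚ + rₐ)/2 = 4.60525 × 10^9 m
Vis-viva: v² = GM (2/r − 1/a)
vₚ² = 2.527 × 10^12 × (4.30571 × 10^-9 − 2.17143 × 10^-10) = 10331.8 m²/s²
vₚ = 101.645 m/s ≈ 101.6 m/s
vₐ² = 2.527 × 10^12 × (2.28676 × 10^-10 − 2.17143 × 10^-10) = 29.1426 m²/s²
vₐ = 5.39839 m/s ≈ 5.398 m/s

Final answer: vₚ = 101.6 m/s, vₐ = 5.398 m/s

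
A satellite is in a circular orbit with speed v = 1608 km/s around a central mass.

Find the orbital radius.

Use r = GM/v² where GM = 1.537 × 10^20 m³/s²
v = 1608 km/s = 1.608 × 10^6 m/s
GM = 1.537 × 10^20 m³/s²
v² = 2.58566 × 10^12 m²/s²
r = GM/v² = (1.537 × 10^20) / (2.58566 × 10^12) = 5.94431 × 10^7 m ≈ 59.44 Mm

Final answer: 59.44 Mm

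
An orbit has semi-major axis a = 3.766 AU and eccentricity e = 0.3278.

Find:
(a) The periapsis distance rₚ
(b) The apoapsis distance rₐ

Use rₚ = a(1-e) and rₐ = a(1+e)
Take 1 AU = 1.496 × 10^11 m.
a = 3.766 AU = 5.63394 × 10^11 m
e = 0.3278:  1 − e = 0.6722,  1 + e = 1.3278
(a) rₚ = a(1 − e) = 5.63394 × 10^11 m × 0.6722 = 3.78713 × 10^11 m ≈ 2.532 AU
(b) rₐ = a(1 + e) = 5.63394 × 10^11 m × 1.3278 = 7.48074 × 10^11 m ≈ 5 AU

Final answer:
(a) rₚ = 2.532 AU
(b) rₐ = 5 AU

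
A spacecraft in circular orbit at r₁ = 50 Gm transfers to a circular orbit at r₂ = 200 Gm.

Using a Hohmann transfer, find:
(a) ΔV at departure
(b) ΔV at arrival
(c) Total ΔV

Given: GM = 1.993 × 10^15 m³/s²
r₁ = 50 Gm = 5 × 10^10 m
r₂ = 200 Gm = 2 × 10^11 m
GM = 1.993 × 10^15 m³/s²
Transfer ellipse: a_t = (r₁ + r₂)/2 = 1.25 × 10^11 m
Circular speed at r₁: v₁ = √(GM/r₁) = 199.65 m/s
Transfer speed at r₁ (periapsis): v₁ₜ = √(GM(2/r₁ − 1/a_t)) = 252.539 m/s
(a) ΔV₁ = v₁ₜ − v₁ = 52.8894 m/s ≈ 52.89 m/s
Circular speed at r₂: v₂ = √(GM/r₂) = 99.8248 m/s
Transfer speed at r₂ (apoapsis): v₂ₜ = √(GM(2/r₂ − 1/a_t)) = 63.1348 m/s
(b) ΔV₂ = v₂ − v₂ₜ = 36.6901 m/s ≈ 36.69 m/s
(c) ΔV_total = ΔV₁ + ΔV₂ = 89.5795 m/s ≈ 89.58 m/s

Final answer:
(a) ΔV₁ = 52.89 m/s
(b) ΔV₂ = 36.69 m/s
(c) ΔV_total = 89.58 m/s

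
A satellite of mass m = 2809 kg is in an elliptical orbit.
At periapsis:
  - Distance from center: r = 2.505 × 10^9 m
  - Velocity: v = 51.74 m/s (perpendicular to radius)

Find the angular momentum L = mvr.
r = 2.505 × 10^9 m
v = 51.74 m/s
vr = 51.74 × 2.505 × 10^9 = 1.29609 × 10^11 m²/s
L = m × vr = 2809 × 1.29609 × 10^11 = 3.64071 × 10^14 kg·m²/s ≈ 3.641 × 10^14 kg·m²/s

Final answer: L = 3.641 × 10^14 kg·m²/s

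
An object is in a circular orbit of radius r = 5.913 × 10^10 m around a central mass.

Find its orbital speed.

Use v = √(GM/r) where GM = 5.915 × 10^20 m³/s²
r = 5.913 × 10^10 m
GM = 5.915 × 10^20 m³/s²
GM/r = (5.915 × 10^20) / (5.913 × 10^10) = 1.00034 × 10^10 m²/s²
v = √(GM/r) = 100017 m/s ≈ 100 km/s

Final answer: 100 km/s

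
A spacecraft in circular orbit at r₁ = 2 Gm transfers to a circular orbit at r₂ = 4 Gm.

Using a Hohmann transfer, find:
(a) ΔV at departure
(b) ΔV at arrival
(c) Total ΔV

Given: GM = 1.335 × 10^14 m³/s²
r₁ = 2 Gm = 2 × 10^9 m
r₂ = 4 Gm = 4 × 10^9 m
GM = 1.335 × 10^14 m³/s²
Transfer ellipse: a_t = (r₁ + r₂)/2 = 3 × 10^9 m
Circular speed at r₁: v₁ = √(GM/r₁) = 258.36 m/s
Transfer speed at r₁ (periapsis): v₁ₜ = √(GM(2/r₁ − 1/a_t)) = 298.329 m/s
(a) ΔV₁ = v₁ₜ − v₁ = 39.9685 m/s ≈ 39.97 m/s
Circular speed at r₂: v₂ = √(GM/r₂) = 182.688 m/s
Transfer speed at r₂ (apoapsis): v₂ₜ = √(GM(2/r₂ − 1/a_t)) = 149.164 m/s
(b) ΔV₂ = v₂ − v₂ₜ = 33.5239 m/s ≈ 33.52 m/s
(c) ΔV_total = ΔV₁ + ΔV₂ = 73.4924 m/s ≈ 73.49 m/s

Final answer:
(a) ΔV₁ = 39.97 m/s
(b) ΔV₂ = 33.52 m/s
(c) ΔV_total = 73.49 m/s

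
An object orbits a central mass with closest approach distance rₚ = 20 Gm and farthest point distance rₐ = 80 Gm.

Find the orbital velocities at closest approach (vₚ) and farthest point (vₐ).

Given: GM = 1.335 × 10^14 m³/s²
rₚ = 20 Gm = 2 × 10^10 m
rₐ = 80 Gm = 8 × 10^10 m
GM = 1.335 × 10^14 m³/s²
a = (rₚ + rₐ)/2 = 5 × 10^10 m
Vis-viva: v² = GM (2/r − 1/a)
vₚ² = 1.335 × 10^14 × (1 × 10^-10 − 2 × 10^-11) = 10680 m²/s²
vₚ = 103.344 m/s ≈ 103.3 m/s
vₐ² = 1.335 × 10^14 × (2.5 × 10^-11 − 2 × 10^-11) = 667.5 m²/s²
vₐ = 25.836 m/s ≈ 25.84 m/s

Final answer: vₚ = 103.3 m/s, vₐ = 25.84 m/s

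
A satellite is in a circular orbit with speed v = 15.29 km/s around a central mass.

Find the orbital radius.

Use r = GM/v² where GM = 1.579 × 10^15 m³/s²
v = 15.29 km/s = 15290 m/s
GM = 1.579 × 10^15 m³/s²
v² = 2.33784 × 10^8 m²/s²
r = GM/v² = (1.579 × 10^15) / (2.33784 × 10^8) = 6.75409 × 10^6 m ≈ 6.754 Mm

Final answer: 6.754 Mm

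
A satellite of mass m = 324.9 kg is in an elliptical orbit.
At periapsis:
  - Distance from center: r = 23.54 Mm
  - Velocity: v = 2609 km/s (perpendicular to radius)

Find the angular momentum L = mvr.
r = 23.54 Mm = 2.354 × 10^7 m
v = 2609 km/s = 2.609 × 10^6 m/s
vr = 2.609 × 10^6 × 2.354 × 10^7 = 6.14159 × 10^13 m²/s
L = m × vr = 324.9 × 6.14159 × 10^13 = 1.9954 × 10^16 kg·m²/s ≈ 1.995 × 10^16 kg·m²/s

Final answer: L = 1.995 × 10^16 kg·m²/s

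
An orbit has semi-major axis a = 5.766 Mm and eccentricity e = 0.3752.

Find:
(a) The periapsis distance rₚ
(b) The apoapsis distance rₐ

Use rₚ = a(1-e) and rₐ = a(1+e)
a = 5.766 Mm = 5.766 × 10^6 m
e = 0.3752:  1 − e = 0.6248,  1 + e = 1.3752
(a) rₚ = a(1 − e) = 5.766 × 10^6 m × 0.6248 = 3.6026 × 10^6 m ≈ 3.603 Mm
(b) rₐ = a(1 + e) = 5.766 × 10^6 m × 1.3752 = 7.9294 × 10^6 m ≈ 7.929 Mm

Final answer:
(a) rₚ = 3.603 Mm
(b) rₐ = 7.929 Mm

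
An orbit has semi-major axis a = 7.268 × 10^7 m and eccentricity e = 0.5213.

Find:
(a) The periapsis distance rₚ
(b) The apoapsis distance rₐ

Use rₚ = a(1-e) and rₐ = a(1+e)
a = 7.268 × 10^7 m
e = 0.5213:  1 − e = 0.4787,  1 + e = 1.5213
(a) rₚ = a(1 − e) = 7.268 × 10^7 m × 0.4787 = 3.47919 × 10^7 m ≈ 3.479 × 10^7 m
(b) rₐ = a(1 + e) = 7.268 × 10^7 m × 1.5213 = 1.10568 × 10^8 m ≈ 1.106 × 10^8 m

Final answer:
(a) rₚ = 3.479 × 10^7 m
(b) rₐ = 1.106 × 10^8 m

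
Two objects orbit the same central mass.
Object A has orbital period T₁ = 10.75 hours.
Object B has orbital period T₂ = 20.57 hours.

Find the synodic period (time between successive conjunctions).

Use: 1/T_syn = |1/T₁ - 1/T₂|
T₁ = 10.75 hours = 38700 s
T₂ = 20.57 hours = 74052 s
1/T₁ = 2.58398 × 10^-5 s⁻¹
1/T₂ = 1.3504 × 10^-5 s⁻¹
|1/T₁ − 1/T₂| = 1.23358 × 10^-5 s⁻¹
T_syn = 1 / |1/T₁ − 1/T₂| = 81065.1 s ≈ 22.52 hours

Final answer: T_syn = 22.52 hours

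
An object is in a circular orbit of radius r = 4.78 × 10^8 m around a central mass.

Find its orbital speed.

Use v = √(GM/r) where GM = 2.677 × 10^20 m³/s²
r = 4.78 × 10^8 m
GM = 2.677 × 10^20 m³/s²
GM/r = (2.677 × 10^20) / (4.78 × 10^8) = 5.60042 × 10^11 m²/s²
v = √(GM/r) = 748359 m/s ≈ 748.4 km/s

Final answer: 748.4 km/s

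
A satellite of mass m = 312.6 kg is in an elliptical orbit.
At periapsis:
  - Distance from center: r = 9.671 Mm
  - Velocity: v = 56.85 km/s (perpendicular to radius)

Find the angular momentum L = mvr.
r = 9.671 Mm = 9.671 × 10^6 m
v = 56.85 km/s = 56850 m/s
vr = 56850 × 9.671 × 10^6 = 5.49796 × 10^11 m²/s
L = m × vr = 312.6 × 5.49796 × 10^11 = 1.71866 × 10^14 kg·m²/s ≈ 1.719 × 10^14 kg·m²/s

Final answer: L = 1.719 × 10^14 kg·m²/s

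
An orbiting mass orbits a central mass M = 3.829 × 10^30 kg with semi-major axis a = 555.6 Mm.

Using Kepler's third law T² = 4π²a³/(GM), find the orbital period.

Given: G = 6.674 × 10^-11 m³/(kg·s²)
M = 3.829 × 10^30 kg
GM = G × M = 6.674 × 10^-11 × 3.829 × 10^30 = 2.55547 × 10^20 m³/s²
a = 555.6 Mm = 5.556 × 10^8 m
a³ = 1.71509 × 10^26 m³
T = 2π √(a³/GM) = 2π √((1.71509 × 10^26) / (2.55547 × 10^20)) = 2π × 819.233 s
T = 5147.39 s ≈ 1.43 hours

Final answer: 1.43 hours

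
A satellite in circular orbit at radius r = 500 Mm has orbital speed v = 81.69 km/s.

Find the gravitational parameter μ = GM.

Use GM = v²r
r = 500 Mm = 5 × 10^8 m
v = 81.69 km/s = 81690 m/s
v² = 6.67326 × 10^9 m²/s²
GM = v²r = 6.67326 × 10^9 × 5 × 10^8 = 3.33663 × 10^18 m³/s²
GM ≈ 3.337 × 10^18 m³/s²

Final answer: GM = 3.337 × 10^18 m³/s²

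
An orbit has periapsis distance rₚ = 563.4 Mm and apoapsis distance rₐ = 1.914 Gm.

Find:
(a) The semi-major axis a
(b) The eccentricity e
rₚ = 563.4 Mm = 5.634 × 10^8 m
rₐ = 1.914 Gm = 1.914 × 10^9 m
(a) a = (rₚ + rₐ)/2 = 1.2387 × 10^9 m ≈ 1.239 Gm
(b) e = (rₐ − rₚ)/(rₐ + rₚ) = (1.3506 × 10^9) / (2.4774 × 10^9) = 0.545168

Final answer:
(a) a = 1.239 Gm
(b) e = 0.5452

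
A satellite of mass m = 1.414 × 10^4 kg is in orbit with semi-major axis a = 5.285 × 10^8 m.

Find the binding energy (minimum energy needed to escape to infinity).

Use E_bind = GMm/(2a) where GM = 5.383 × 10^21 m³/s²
a = 5.285 × 10^8 m
GM = 5.383 × 10^21 m³/s²
m = 1.414 × 10^4 kg
GMm = 5.383 × 10^21 × 14140 = 7.61156 × 10^25 m³·kg/s²
2a = 1.057 × 10^9 m
E_bind = GMm/(2a) = 7.2011 × 10^16 J ≈ 72.01 PJ

Final answer: 72.01 PJ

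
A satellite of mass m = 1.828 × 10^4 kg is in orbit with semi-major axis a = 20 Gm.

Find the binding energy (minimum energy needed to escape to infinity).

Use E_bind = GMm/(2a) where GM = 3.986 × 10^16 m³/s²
a = 20 Gm = 2 × 10^10 m
GM = 3.986 × 10^16 m³/s²
m = 1.828 × 10^4 kg
GMm = 3.986 × 10^16 × 18280 = 7.28641 × 10^20 m³·kg/s²
2a = 4 × 10^10 m
E_bind = GMm/(2a) = 1.8216 × 10^10 J ≈ 18.22 GJ

Final answer: 18.22 GJ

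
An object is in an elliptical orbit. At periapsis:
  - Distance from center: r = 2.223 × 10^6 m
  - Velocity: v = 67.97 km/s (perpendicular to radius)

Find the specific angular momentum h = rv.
r = 2.223 × 10^6 m
v = 67.97 km/s = 67970 m/s
h = rv = 2.223 × 10^6 × 67970 = 1.51097 × 10^11 m²/s ≈ 1.511 × 10^11 m²/s

Final answer: h = 1.511 × 10^11 m²/s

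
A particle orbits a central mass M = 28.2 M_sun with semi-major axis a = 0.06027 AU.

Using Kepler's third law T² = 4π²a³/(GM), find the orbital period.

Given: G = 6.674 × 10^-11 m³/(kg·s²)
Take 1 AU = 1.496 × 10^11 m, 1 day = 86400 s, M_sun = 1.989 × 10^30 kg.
M = 28.2 M_sun = 5.60898 × 10^31 kg
GM = G × M = 6.674 × 10^-11 × 5.60898 × 10^31 = 3.74343 × 10^21 m³/s²
a = 0.06027 AU = 9.01639 × 10^9 m
a³ = 7.32991 × 10^29 m³
T = 2π √(a³/GM) = 2π √((7.32991 × 10^29) / (3.74343 × 10^21)) = 2π × 13993.1 s
T = 87921.3 s ≈ 1.018 days

Final answer: 1.018 days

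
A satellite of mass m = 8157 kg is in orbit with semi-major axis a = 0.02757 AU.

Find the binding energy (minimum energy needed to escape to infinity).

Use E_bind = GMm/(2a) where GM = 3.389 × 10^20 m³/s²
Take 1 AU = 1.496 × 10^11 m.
a = 0.02757 AU = 4.12447 × 10^9 m
GM = 3.389 × 10^20 m³/s²
m = 8157 kg
GMm = 3.389 × 10^20 × 8157 = 2.76441 × 10^24 m³·kg/s²
2a = 8.24894 × 10^9 m
E_bind = GMm/(2a) = 3.35123 × 10^14 J ≈ 335.1 TJ

Final answer: 335.1 TJ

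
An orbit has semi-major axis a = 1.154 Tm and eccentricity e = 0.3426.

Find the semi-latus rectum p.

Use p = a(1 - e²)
a = 1.154 Tm = 1.154 × 10^12 m
e = 0.3426,  e² = 0.117375,  1 − e² = 0.882625
p = a(1 − e²) = 1.154 × 10^12 m × 0.882625 = 1.01855 × 10^12 m ≈ 1.019 Tm

Final answer: p = 1.019 Tm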